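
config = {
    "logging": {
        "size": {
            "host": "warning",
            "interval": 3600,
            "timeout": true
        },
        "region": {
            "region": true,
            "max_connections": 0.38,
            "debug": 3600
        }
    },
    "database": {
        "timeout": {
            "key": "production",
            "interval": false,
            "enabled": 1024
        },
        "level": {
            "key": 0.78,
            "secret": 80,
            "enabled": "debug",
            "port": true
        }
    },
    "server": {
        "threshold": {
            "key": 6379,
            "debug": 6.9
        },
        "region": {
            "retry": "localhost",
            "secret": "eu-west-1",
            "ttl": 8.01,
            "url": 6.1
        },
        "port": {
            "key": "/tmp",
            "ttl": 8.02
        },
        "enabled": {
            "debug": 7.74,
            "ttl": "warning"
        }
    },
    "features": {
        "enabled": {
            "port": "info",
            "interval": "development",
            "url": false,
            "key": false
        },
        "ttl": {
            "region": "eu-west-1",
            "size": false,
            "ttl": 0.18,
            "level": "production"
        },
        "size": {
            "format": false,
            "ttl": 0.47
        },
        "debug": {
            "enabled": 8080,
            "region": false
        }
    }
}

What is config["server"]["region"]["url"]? 6.1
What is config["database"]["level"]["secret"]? 80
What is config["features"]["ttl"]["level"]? "production"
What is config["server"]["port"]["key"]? "/tmp"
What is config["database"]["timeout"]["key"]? "production"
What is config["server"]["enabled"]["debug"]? 7.74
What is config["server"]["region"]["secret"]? "eu-west-1"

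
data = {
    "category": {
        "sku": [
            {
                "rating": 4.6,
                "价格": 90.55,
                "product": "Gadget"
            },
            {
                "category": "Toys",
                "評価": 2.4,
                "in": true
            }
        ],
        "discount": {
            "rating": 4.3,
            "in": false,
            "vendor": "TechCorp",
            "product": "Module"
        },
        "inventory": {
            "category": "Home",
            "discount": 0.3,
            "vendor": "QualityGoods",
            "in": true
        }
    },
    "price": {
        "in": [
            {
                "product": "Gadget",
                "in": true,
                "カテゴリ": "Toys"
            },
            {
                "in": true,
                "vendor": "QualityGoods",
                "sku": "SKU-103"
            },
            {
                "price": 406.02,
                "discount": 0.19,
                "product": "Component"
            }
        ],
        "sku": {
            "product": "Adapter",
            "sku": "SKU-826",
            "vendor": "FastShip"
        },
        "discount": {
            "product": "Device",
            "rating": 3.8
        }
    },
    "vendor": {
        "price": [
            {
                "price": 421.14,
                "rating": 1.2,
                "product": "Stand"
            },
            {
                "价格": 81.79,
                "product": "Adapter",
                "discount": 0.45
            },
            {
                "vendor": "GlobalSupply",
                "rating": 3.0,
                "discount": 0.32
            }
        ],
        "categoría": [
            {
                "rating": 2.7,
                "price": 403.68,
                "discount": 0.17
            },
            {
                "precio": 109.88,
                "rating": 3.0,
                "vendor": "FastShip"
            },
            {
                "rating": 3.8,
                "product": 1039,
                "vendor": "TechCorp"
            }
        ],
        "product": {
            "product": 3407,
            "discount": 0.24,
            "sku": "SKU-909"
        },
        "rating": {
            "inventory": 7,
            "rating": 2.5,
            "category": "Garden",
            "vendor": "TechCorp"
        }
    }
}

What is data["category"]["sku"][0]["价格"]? 90.55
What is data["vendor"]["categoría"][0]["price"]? 403.68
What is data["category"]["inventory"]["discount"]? 0.3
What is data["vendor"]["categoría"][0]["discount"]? 0.17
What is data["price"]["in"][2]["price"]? 406.02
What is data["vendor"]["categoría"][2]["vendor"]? "TechCorp"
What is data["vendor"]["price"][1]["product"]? "Adapter"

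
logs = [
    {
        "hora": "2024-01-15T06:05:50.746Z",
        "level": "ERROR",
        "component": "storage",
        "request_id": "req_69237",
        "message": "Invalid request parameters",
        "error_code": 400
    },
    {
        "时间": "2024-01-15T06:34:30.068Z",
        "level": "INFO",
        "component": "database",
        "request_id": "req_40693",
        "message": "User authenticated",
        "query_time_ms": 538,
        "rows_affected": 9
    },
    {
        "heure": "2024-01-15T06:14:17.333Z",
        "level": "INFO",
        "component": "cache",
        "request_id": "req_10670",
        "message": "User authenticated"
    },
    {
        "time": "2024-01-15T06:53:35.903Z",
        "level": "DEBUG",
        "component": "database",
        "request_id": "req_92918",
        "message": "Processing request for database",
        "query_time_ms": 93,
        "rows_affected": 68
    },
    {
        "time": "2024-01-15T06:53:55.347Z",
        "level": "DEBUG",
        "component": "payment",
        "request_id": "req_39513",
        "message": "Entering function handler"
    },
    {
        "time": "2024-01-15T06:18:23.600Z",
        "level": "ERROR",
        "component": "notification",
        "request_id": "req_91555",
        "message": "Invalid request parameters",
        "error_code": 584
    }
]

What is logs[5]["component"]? "notification"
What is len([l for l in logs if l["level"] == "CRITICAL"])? 0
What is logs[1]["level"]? "INFO"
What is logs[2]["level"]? "INFO"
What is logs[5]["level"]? "ERROR"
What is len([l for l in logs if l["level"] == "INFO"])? 2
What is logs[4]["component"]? "payment"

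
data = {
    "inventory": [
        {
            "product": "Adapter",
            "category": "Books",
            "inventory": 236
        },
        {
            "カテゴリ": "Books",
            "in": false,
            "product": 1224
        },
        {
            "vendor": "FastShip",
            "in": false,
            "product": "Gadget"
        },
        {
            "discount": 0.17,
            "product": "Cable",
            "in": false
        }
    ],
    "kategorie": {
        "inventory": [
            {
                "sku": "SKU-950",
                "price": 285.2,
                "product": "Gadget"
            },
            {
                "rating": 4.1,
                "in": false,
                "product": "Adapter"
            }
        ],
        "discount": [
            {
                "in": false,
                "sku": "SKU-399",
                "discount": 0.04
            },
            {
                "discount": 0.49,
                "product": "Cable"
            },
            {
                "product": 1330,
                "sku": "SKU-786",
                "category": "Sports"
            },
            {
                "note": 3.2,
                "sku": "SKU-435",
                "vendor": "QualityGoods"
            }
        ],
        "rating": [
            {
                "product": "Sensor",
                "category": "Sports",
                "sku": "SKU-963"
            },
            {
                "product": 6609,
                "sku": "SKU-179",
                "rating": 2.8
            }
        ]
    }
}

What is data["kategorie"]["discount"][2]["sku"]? "SKU-786"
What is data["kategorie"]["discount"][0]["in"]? False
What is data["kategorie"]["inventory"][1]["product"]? "Adapter"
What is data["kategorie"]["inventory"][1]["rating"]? 4.1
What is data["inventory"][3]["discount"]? 0.17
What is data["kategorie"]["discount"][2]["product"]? 1330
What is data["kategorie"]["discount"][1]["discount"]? 0.49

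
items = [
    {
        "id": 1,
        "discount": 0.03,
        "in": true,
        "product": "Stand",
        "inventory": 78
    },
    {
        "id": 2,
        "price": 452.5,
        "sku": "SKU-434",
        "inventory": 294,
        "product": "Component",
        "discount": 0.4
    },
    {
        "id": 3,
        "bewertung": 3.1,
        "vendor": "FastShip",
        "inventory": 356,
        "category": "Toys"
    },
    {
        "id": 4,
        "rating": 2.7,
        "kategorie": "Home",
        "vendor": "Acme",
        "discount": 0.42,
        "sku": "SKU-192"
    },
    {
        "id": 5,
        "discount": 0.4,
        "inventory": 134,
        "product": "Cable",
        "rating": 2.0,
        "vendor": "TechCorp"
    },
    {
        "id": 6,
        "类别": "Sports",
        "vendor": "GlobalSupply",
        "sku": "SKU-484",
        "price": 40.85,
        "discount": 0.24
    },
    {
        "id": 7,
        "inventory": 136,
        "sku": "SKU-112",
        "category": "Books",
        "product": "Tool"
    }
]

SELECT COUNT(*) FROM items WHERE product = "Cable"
1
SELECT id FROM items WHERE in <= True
[1]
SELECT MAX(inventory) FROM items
356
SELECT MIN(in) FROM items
True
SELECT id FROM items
[1, 2, 3, 4, 5, 6, 7]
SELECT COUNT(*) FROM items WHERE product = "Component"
1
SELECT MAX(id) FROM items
7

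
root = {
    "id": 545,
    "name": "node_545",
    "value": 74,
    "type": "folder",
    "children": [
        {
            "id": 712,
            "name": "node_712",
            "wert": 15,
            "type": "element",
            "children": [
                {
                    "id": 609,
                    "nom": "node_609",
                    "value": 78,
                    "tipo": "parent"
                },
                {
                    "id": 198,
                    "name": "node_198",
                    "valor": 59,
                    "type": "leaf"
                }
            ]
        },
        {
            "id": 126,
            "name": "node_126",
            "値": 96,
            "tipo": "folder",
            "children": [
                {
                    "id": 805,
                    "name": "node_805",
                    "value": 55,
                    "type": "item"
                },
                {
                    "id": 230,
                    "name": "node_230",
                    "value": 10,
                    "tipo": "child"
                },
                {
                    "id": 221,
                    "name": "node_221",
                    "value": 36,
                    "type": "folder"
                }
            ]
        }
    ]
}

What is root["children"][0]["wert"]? 15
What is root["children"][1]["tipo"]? "folder"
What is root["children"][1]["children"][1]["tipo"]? "child"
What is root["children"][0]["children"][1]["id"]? 198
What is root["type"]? "folder"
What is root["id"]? 545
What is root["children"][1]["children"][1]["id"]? 230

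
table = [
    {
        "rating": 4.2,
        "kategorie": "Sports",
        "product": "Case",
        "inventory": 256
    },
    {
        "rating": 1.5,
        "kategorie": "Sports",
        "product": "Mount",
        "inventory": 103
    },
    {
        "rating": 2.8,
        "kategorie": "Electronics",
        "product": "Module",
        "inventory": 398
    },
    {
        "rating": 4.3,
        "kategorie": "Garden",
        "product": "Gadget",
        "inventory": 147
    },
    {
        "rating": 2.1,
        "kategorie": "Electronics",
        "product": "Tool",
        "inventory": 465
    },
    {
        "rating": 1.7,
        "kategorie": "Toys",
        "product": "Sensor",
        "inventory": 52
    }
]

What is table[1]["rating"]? 1.5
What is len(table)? 6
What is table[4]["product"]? "Tool"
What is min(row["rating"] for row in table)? 1.5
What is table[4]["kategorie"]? "Electronics"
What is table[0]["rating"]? 4.2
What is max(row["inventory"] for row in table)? 465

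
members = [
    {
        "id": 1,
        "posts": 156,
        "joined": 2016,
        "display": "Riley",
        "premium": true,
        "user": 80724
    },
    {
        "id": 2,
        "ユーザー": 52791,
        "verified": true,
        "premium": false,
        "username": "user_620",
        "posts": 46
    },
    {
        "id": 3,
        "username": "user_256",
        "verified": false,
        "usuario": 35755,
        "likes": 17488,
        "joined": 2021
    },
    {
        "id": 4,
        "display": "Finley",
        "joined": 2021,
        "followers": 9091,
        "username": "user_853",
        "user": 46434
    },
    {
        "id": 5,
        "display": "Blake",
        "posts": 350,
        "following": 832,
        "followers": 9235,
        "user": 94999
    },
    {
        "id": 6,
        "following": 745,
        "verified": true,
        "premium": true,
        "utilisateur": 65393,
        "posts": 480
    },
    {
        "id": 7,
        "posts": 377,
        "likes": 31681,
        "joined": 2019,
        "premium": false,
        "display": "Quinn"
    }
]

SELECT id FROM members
[1, 2, 3, 4, 5, 6, 7]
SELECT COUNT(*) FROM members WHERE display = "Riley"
1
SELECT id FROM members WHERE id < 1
[]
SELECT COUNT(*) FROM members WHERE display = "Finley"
1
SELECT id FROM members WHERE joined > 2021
[]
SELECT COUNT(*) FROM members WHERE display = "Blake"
1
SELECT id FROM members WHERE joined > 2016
[3, 4, 7]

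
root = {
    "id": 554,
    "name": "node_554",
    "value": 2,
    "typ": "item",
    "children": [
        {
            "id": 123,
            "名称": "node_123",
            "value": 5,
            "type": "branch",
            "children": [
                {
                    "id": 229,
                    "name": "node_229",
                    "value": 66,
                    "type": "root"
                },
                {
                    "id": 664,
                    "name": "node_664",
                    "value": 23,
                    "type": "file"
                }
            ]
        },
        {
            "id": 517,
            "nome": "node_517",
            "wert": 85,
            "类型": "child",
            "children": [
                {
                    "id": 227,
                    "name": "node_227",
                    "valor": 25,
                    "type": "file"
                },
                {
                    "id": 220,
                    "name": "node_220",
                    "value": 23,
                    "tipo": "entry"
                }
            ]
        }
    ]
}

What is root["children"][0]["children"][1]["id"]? 664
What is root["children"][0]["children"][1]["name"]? "node_664"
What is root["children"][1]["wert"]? 85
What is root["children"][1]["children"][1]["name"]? "node_220"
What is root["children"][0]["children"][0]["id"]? 229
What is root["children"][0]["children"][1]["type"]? "file"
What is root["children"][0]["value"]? 5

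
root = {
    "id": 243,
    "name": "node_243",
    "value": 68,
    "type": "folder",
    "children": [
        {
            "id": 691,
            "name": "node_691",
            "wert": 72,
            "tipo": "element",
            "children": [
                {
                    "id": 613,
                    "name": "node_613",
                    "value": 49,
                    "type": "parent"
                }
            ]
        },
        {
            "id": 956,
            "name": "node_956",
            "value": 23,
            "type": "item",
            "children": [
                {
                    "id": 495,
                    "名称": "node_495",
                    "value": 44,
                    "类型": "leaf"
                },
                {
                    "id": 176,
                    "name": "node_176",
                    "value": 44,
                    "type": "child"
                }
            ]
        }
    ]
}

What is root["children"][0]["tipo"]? "element"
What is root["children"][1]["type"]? "item"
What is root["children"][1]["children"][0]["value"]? 44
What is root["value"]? 68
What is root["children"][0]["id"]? 691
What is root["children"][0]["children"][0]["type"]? "parent"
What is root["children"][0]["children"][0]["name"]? "node_613"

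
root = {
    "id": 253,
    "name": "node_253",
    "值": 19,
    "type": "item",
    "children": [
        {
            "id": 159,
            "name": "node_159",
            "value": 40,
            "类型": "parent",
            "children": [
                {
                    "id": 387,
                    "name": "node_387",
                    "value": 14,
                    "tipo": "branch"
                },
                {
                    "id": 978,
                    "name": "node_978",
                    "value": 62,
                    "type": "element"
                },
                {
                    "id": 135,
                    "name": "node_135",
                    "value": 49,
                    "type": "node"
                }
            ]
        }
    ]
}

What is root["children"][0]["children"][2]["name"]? "node_135"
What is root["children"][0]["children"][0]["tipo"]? "branch"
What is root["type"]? "item"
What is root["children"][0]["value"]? 40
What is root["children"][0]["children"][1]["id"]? 978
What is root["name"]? "node_253"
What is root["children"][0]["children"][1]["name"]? "node_978"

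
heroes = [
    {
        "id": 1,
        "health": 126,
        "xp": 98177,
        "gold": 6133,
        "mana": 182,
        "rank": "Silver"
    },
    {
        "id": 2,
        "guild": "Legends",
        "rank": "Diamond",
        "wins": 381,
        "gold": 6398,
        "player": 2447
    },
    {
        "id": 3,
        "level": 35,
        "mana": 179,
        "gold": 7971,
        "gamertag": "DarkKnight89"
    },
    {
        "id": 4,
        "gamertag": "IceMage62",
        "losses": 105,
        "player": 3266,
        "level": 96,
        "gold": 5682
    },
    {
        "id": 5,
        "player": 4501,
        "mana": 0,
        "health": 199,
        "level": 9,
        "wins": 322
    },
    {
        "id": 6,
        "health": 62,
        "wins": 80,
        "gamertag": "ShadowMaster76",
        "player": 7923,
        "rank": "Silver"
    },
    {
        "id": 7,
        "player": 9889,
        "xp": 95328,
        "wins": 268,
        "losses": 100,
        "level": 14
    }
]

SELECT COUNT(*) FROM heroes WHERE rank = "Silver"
2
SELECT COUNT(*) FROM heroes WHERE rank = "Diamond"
1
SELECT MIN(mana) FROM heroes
0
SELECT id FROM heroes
[1, 2, 3, 4, 5, 6, 7]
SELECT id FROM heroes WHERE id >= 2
[2, 3, 4, 5, 6, 7]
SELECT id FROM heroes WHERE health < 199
[1, 6]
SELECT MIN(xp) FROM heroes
95328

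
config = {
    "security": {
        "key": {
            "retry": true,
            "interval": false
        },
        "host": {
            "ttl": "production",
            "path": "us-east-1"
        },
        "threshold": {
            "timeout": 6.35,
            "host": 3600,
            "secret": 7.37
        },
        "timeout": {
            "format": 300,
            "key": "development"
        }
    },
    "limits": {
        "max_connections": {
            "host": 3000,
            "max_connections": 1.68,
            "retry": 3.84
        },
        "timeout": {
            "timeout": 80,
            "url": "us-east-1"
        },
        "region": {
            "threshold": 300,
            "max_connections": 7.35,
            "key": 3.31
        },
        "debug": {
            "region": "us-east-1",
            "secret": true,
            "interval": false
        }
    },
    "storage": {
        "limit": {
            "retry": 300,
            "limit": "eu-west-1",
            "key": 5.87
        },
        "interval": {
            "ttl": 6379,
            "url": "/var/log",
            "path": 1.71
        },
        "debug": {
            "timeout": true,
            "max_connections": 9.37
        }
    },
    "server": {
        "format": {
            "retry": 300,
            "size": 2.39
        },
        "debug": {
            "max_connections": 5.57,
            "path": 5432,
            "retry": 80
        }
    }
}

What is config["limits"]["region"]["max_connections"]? 7.35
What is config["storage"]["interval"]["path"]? 1.71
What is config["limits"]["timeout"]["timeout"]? 80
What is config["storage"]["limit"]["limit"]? "eu-west-1"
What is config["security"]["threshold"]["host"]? 3600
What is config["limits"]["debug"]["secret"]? True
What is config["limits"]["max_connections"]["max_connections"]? 1.68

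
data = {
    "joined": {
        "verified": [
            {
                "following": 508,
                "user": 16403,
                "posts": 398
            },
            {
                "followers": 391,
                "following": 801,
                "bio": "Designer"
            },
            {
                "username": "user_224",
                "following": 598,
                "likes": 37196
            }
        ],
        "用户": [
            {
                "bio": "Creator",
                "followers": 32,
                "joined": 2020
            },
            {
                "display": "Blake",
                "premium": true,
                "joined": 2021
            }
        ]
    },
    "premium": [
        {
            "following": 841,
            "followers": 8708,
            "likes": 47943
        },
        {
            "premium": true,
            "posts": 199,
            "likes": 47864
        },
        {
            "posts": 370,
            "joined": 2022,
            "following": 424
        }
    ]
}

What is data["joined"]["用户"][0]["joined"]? 2020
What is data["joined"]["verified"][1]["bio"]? "Designer"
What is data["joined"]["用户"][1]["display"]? "Blake"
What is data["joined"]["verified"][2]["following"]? 598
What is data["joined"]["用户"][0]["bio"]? "Creator"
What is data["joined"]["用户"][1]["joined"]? 2021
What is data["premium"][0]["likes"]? 47943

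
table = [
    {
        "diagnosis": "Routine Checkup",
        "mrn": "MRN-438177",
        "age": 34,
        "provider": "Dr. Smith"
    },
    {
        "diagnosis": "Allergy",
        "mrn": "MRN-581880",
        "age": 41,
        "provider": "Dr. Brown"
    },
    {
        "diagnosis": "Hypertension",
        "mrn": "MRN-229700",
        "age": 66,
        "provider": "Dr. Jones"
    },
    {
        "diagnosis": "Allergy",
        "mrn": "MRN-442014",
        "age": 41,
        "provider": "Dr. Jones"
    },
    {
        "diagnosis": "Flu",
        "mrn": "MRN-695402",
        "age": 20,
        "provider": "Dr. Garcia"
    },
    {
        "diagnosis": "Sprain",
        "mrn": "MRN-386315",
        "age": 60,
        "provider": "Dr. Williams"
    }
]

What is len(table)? 6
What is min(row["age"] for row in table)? 20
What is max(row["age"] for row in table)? 66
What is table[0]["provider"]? "Dr. Smith"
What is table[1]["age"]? 41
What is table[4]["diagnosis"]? "Flu"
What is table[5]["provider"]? "Dr. Williams"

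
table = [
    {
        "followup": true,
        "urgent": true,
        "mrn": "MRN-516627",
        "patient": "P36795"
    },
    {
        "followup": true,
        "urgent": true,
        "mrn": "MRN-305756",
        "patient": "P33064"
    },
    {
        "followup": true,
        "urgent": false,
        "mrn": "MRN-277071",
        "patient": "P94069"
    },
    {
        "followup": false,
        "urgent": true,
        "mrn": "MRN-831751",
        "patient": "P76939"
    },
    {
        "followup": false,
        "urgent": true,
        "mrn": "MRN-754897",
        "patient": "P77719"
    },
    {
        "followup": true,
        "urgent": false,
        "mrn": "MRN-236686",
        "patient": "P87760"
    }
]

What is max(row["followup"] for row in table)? True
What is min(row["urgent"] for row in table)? False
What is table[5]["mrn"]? "MRN-236686"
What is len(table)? 6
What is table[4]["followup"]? False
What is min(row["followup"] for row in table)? False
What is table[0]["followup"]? True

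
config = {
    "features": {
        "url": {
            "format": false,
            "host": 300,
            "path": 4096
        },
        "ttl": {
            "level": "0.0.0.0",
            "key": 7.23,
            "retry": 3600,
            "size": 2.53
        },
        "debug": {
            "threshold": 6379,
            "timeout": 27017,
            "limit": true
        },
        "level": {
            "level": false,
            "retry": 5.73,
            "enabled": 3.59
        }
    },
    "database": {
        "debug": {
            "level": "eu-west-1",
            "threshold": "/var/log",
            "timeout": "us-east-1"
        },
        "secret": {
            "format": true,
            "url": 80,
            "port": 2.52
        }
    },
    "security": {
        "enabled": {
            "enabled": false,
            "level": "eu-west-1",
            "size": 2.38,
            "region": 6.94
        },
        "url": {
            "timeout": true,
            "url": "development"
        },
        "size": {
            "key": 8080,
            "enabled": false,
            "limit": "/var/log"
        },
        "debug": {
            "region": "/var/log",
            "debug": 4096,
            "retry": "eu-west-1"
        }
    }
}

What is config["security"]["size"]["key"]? 8080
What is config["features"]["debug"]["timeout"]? 27017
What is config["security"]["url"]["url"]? "development"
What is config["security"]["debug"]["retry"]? "eu-west-1"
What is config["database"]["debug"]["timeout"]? "us-east-1"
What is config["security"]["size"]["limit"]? "/var/log"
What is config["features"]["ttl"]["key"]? 7.23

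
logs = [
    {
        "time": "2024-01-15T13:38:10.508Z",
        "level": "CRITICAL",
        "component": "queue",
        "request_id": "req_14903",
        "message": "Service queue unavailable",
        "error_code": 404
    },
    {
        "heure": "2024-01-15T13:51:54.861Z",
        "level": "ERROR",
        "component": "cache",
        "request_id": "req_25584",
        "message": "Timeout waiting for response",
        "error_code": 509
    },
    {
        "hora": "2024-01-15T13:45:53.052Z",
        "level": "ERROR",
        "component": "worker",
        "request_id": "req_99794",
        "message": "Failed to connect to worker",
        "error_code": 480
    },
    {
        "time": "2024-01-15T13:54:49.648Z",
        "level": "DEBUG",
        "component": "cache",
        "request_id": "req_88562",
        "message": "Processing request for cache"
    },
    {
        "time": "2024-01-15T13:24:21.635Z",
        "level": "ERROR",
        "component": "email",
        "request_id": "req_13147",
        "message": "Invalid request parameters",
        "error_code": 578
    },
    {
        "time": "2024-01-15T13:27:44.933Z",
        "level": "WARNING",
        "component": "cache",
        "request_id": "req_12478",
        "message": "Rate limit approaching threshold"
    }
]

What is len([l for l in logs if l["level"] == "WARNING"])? 1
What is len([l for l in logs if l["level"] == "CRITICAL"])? 1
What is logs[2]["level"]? "ERROR"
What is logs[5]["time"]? "2024-01-15T13:27:44.933Z"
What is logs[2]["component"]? "worker"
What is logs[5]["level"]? "WARNING"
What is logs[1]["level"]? "ERROR"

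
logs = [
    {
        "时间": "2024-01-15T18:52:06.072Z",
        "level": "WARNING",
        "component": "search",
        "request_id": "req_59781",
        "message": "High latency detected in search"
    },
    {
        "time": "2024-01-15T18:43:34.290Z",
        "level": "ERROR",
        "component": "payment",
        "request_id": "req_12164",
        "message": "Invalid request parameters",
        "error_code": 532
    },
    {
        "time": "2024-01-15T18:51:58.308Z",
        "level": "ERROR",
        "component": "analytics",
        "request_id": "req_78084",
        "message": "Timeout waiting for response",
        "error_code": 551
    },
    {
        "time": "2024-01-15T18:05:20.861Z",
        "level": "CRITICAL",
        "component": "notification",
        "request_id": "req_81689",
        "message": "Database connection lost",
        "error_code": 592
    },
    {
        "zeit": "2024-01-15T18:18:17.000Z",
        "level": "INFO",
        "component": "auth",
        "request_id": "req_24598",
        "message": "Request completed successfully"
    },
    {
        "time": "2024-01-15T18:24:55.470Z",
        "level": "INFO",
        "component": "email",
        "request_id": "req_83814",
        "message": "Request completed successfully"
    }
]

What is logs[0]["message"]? "High latency detected in search"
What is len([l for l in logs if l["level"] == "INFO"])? 2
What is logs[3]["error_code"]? 592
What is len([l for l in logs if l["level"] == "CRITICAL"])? 1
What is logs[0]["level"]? "WARNING"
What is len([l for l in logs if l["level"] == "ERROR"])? 2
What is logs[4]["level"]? "INFO"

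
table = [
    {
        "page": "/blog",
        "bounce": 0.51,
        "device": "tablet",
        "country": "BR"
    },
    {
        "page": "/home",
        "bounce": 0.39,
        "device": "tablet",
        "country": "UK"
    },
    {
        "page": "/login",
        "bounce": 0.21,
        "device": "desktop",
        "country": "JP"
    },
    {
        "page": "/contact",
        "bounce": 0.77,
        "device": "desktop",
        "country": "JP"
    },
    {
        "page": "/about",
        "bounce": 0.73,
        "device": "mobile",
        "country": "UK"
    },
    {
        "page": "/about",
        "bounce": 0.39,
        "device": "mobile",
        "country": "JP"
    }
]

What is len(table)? 6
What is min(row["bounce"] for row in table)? 0.21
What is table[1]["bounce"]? 0.39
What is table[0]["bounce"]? 0.51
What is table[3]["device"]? "desktop"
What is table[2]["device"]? "desktop"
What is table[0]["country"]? "BR"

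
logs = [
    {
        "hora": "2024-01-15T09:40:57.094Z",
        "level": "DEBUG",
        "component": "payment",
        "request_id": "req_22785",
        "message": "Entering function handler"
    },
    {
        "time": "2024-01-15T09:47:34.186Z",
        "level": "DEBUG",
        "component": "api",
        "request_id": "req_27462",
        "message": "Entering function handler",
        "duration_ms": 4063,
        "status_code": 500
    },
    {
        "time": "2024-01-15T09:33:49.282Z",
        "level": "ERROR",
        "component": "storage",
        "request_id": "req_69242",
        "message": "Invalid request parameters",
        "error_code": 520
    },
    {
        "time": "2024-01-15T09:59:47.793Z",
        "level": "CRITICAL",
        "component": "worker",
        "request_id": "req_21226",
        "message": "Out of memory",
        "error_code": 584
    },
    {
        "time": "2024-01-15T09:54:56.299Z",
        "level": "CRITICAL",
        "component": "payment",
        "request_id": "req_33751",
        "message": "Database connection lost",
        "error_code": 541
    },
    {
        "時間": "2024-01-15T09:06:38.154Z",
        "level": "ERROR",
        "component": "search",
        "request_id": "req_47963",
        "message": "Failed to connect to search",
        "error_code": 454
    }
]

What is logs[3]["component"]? "worker"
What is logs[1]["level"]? "DEBUG"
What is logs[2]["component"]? "storage"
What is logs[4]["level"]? "CRITICAL"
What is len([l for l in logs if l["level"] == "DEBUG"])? 2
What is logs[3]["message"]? "Out of memory"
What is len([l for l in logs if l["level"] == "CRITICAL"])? 2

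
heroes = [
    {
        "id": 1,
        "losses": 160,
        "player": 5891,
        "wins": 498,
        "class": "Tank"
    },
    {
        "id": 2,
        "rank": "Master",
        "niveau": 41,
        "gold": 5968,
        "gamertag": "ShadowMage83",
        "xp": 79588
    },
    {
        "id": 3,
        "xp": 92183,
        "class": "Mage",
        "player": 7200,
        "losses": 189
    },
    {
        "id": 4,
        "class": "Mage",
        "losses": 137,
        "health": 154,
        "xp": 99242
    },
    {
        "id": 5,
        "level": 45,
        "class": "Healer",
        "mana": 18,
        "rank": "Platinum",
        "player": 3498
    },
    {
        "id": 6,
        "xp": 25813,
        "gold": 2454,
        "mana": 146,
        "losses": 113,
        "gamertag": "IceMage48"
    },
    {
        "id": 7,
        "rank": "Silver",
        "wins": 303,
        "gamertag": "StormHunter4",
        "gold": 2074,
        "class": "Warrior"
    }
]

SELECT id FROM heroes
[1, 2, 3, 4, 5, 6, 7]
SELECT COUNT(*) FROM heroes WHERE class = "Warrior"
1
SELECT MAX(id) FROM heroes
7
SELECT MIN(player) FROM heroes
3498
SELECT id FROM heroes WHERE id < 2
[1]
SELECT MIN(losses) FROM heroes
113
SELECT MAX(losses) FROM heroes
189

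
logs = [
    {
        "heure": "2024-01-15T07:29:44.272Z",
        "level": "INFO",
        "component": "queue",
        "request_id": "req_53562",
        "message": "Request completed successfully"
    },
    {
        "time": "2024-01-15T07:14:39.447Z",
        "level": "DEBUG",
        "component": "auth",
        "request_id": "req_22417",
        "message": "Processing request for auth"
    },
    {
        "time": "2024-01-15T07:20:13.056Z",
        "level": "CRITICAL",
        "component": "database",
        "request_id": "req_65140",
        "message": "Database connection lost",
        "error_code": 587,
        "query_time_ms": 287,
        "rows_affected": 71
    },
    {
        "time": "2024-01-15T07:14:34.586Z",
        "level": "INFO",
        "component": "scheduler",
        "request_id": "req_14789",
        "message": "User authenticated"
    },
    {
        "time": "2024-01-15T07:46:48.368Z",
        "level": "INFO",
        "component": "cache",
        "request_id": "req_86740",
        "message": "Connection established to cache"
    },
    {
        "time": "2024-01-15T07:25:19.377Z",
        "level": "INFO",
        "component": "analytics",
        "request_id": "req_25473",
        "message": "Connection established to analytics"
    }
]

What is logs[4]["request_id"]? "req_86740"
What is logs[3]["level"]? "INFO"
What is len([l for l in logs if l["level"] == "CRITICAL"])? 1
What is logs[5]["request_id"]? "req_25473"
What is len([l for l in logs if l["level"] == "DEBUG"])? 1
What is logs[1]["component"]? "auth"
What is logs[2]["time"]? "2024-01-15T07:20:13.056Z"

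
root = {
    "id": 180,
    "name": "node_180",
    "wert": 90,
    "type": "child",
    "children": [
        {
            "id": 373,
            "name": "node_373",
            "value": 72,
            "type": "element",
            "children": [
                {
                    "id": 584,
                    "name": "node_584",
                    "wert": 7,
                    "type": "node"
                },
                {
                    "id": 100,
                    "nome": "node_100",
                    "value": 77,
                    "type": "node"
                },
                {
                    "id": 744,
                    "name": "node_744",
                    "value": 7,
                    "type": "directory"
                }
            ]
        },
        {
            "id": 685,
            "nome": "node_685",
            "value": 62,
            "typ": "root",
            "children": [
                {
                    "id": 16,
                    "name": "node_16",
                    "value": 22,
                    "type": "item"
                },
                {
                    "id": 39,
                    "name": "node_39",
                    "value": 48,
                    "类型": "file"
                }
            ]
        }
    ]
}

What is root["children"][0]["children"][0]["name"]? "node_584"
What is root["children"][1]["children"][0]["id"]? 16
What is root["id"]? 180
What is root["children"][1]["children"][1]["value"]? 48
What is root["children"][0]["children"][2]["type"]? "directory"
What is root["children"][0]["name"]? "node_373"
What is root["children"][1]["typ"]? "root"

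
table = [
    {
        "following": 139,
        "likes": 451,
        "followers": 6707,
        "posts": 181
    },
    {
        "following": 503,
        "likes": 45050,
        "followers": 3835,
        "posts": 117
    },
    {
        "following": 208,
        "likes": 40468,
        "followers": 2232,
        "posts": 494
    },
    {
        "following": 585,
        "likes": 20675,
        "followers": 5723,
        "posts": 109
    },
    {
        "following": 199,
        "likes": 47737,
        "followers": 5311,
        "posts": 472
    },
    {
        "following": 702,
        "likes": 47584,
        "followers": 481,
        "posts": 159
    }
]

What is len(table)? 6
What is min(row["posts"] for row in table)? 109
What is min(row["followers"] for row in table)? 481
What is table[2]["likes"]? 40468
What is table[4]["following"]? 199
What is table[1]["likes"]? 45050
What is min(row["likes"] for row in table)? 451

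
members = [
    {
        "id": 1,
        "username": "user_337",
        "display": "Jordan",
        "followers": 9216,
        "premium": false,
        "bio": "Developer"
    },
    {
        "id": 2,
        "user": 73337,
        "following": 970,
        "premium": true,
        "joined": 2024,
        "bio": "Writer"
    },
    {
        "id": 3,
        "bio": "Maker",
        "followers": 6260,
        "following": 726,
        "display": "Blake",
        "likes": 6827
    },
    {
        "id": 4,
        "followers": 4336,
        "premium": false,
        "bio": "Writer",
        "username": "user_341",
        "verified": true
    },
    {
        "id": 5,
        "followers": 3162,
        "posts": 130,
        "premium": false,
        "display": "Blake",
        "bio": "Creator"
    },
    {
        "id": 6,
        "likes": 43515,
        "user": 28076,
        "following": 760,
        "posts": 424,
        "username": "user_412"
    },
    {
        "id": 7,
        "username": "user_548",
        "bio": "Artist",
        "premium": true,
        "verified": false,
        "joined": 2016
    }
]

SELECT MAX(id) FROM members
7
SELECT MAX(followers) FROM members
9216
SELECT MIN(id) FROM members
1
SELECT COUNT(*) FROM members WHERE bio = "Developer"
1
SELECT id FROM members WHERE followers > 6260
[1]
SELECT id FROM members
[1, 2, 3, 4, 5, 6, 7]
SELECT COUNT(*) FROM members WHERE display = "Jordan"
1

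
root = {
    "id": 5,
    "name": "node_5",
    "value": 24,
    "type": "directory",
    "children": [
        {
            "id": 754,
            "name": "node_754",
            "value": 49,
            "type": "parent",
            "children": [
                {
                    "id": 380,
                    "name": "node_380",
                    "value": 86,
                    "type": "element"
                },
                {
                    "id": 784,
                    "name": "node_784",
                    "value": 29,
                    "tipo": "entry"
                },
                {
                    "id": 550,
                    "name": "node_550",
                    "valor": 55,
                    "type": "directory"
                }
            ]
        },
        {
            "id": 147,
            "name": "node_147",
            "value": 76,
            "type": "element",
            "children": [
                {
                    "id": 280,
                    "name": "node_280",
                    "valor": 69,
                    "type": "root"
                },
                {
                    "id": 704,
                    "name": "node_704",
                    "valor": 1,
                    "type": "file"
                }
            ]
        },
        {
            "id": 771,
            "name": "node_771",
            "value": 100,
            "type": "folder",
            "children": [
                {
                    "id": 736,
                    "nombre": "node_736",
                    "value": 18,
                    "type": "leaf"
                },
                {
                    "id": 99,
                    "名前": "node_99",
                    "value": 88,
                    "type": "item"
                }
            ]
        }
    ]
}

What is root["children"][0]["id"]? 754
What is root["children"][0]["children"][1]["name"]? "node_784"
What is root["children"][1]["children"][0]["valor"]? 69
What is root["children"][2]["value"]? 100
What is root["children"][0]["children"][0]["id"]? 380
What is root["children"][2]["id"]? 771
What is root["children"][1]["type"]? "element"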